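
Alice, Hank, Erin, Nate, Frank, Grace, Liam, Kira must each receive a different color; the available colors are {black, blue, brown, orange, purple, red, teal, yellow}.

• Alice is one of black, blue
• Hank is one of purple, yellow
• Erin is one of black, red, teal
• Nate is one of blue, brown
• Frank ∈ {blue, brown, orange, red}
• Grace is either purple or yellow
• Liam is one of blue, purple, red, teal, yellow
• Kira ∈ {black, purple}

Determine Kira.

The 8 variables draw from only 8 values {black, blue, brown, orange, purple, red, teal, yellow}, so each is used; only Frank can be orange, hence Frank = orange.
The 7 still-open variables draw from only 7 values {black, blue, brown, purple, red, teal, yellow}, so each is used; only Nate can be brown, hence Nate = brown.
Hank and Grace between them cover only {purple, yellow} — a naked pair. Remove those values from Liam, Kira.
So Kira = black.

black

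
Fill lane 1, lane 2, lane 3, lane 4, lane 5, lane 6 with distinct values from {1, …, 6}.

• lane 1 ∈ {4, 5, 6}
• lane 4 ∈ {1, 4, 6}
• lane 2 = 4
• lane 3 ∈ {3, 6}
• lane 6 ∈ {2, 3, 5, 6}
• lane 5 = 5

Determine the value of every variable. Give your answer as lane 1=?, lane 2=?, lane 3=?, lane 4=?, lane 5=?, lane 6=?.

lane 1=6, lane 2=4, lane 3=3, lane 4=1, lane 5=5, lane 6=2

lane 2 must be 4 (only option left). Eliminate 4 elsewhere: lane 1, lane 4.
lane 5's domain is down to {5}, so lane 5 = 5. Eliminate 5 elsewhere: lane 1, lane 6.
lane 1's domain is down to {6}, so lane 1 = 6. Strike 6 from lane 3, lane 4, lane 6.
lane 3's domain is down to {3}, so lane 3 = 3. Remove 3 from lane 6.
lane 4 has just one choice, so lane 4 = 1.
lane 6 has just one choice, so lane 6 = 2.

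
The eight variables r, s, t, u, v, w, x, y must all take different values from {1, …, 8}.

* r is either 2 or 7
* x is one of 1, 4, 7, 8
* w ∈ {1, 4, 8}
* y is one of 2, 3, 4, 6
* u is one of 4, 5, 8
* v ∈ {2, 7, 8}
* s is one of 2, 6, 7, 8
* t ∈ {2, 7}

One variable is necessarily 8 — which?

v

Among the 8 variables, 3 fits only y (and all 8 values in {1, 2, 3, 4, 5, 6, 7, 8} must be used), so y = 3.
Among the 7 still-open variables, 5 fits only u (and all 7 values in {1, 2, 4, 5, 6, 7, 8} must be used), so u = 5.
Among the 6 still-open variables, 6 fits only s (and all 6 values in {1, 2, 4, 6, 7, 8} must be used), so s = 6.
r and t between them cover only {2, 7} — a naked pair. Remove those values from v, x.
So 8 goes to v.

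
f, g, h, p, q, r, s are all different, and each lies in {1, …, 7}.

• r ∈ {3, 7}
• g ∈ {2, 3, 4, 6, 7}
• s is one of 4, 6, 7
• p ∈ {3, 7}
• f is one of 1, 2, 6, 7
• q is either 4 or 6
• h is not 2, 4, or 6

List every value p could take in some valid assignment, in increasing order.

3, 7

Among the 7 variables, 5 fits only h (and all 7 values in {1, 2, 3, 4, 5, 6, 7} must be used), so h = 5.
The 6 still-open variables draw from only 6 values {1, 2, 3, 4, 6, 7}, so each is used; only f can be 1, hence f = 1.
Among the 5 still-open variables, 2 fits only g (and all 5 values in {2, 3, 4, 6, 7} must be used), so g = 2.
p and r share exactly the 2 values {3, 7}; by pigeonhole those values go to them, so strike 3, 7 from s.
No further eliminations apply; p can still be any of 3, 7.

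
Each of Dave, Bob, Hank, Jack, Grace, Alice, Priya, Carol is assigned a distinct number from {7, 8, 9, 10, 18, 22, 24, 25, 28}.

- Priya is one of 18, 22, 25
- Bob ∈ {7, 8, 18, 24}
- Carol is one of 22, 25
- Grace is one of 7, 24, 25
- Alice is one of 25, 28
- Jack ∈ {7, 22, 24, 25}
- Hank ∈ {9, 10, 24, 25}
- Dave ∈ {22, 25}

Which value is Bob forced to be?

8

Dave and Carol share exactly the 2 values {22, 25}; by pigeonhole those values go to them, so strike 22, 25 from Hank, Jack, Grace, Alice, Priya.
That leaves Alice = 28.
Priya has just one choice, so Priya = 18. So Bob can't be 18.
Jack and Grace share exactly the 2 values {7, 24}; by pigeonhole those values go to them, so strike 7, 24 from Bob, Hank.
So Bob = 8.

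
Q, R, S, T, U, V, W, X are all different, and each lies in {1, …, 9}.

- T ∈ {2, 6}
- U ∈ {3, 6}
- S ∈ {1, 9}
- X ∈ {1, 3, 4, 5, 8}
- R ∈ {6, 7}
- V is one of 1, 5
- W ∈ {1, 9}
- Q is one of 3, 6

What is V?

5

Q and U share exactly the 2 values {3, 6}; by pigeonhole those values go to them, so strike 3, 6 from R, T, X.
That leaves R = 7.
T has just one choice, so T = 2.
The 2 variables S and W are confined to {1, 9}, which locks those values in; drop them from V, X.
So V = 5.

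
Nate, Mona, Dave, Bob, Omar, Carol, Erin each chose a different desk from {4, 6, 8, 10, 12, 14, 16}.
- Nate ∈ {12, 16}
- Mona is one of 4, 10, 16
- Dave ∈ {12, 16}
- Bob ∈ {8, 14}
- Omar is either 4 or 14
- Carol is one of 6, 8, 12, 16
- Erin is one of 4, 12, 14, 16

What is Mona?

10

Among the 7 variables, 6 fits only Carol (and all 7 values in {4, 6, 8, 10, 12, 14, 16} must be used), so Carol = 6.
The 6 still-open variables together cover exactly {4, 8, 10, 12, 14, 16} — 6 values for 6 variables — and 8 appears only in Bob's list, so Bob = 8.
The 5 still-open variables draw from only 5 values {4, 10, 12, 14, 16}, so each is used; only Mona can be 10, hence Mona = 10.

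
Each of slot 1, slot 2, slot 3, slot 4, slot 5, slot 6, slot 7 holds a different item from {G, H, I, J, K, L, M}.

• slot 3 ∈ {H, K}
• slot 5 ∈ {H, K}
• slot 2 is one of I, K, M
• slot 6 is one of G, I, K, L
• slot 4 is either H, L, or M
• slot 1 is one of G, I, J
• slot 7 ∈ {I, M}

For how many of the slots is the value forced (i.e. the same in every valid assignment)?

3

The 7 variables draw from only 7 values {G, H, I, J, K, L, M}, so each is used; only slot 1 can be J, hence slot 1 = J.
The 6 still-open variables draw from only 6 values {G, H, I, K, L, M}, so each is used; only slot 6 can be G, hence slot 6 = G.
The 5 still-open variables together cover exactly {H, I, K, L, M} — 5 values for 5 variables — and L appears only in slot 4's list, so slot 4 = L.
slot 3 and slot 5 share exactly the 2 values {H, K}; by pigeonhole those values go to them, so strike H, K from slot 2.
Determined: slot 1=J, slot 4=L, slot 6=G. The other slots each still have more than one consistent value. That makes 3.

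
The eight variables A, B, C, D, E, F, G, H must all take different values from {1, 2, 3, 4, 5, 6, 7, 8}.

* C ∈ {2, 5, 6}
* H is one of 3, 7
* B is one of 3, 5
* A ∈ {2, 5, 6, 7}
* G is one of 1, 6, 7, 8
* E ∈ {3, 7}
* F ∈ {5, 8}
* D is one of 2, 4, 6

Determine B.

5

The 8 variables draw from only 8 values {1, 2, 3, 4, 5, 6, 7, 8}, so each is used; only G can be 1, hence G = 1.
The 7 still-open variables together cover exactly {2, 3, 4, 5, 6, 7, 8} — 7 values for 7 variables — and 4 appears only in D's list, so D = 4.
Among the 6 still-open variables, 8 fits only F (and all 6 values in {2, 3, 5, 6, 7, 8} must be used), so F = 8.
The 2 variables E and H are confined to {3, 7}, which locks those values in; drop them from A, B.
So B = 5.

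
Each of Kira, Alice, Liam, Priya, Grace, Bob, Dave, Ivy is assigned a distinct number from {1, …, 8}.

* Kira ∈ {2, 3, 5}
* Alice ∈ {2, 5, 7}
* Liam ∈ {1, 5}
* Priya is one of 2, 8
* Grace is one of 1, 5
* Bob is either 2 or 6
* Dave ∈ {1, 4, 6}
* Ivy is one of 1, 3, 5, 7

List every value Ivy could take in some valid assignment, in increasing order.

3, 7

The 8 variables together cover exactly {1, 2, 3, 4, 5, 6, 7, 8} — 8 values for 8 variables — and 4 appears only in Dave's list, so Dave = 4.
The 7 still-open variables together cover exactly {1, 2, 3, 5, 6, 7, 8} — 7 values for 7 variables — and 6 appears only in Bob's list, so Bob = 6.
Among the 6 still-open variables, 8 fits only Priya (and all 6 values in {1, 2, 3, 5, 7, 8} must be used), so Priya = 8.
Liam and Grace share exactly the 2 values {1, 5}; by pigeonhole those values go to them, so strike 1, 5 from Kira, Alice, Ivy.
No further eliminations apply; Ivy can still be any of 3, 7.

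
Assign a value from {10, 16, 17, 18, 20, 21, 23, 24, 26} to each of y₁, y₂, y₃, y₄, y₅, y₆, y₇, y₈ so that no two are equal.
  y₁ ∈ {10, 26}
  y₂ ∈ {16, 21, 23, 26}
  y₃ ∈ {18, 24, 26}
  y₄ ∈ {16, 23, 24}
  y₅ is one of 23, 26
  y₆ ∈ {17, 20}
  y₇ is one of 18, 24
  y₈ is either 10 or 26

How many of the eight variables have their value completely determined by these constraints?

y₁ and y₈ between them cover only {10, 26} — a naked pair. Remove those values from y₂, y₃, y₅.
y₅ must be 23 (only option left). Remove 23 from y₂, y₄.
y₃ and y₇ between them cover only {18, 24} — a naked pair. Remove those values from y₄.
That leaves y₄ = 16. Strike 16 from y₂.
That leaves y₂ = 21.
Determined: y₂=21, y₄=16, y₅=23. The other variables each still have more than one consistent value. That makes 3.

3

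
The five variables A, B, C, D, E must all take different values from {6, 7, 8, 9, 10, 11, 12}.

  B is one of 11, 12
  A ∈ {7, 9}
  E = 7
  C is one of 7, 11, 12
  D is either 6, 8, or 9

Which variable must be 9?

E must be 7 (only option left). So A, C can't be 7.
So 9 goes to A.

A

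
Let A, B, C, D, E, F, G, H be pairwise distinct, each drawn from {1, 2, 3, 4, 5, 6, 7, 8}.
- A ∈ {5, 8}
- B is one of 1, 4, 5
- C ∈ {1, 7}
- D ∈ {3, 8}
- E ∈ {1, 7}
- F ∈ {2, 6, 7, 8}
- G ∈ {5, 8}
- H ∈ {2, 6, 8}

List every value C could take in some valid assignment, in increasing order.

Among the 8 variables, 3 fits only D (and all 8 values in {1, 2, 3, 4, 5, 6, 7, 8} must be used), so D = 3.
Among the 7 still-open variables, 4 fits only B (and all 7 values in {1, 2, 4, 5, 6, 7, 8} must be used), so B = 4.
The 2 variables A and G are confined to {5, 8}, which locks those values in; drop them from F, H.
The 2 variables C and E are confined to {1, 7}, which locks those values in; drop them from F.
No further eliminations apply; C can still be any of 1, 7.

1, 7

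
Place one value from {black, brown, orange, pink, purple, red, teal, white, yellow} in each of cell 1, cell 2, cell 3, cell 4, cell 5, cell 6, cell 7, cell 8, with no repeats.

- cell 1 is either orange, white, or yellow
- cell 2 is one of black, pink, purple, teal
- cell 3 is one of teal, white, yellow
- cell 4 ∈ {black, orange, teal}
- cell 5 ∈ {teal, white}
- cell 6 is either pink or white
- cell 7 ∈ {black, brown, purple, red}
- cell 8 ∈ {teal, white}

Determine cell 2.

purple

The 2 variables cell 5 and cell 8 are confined to {teal, white}, which locks those values in; drop them from cell 1, cell 2, cell 3, cell 4, cell 6.
cell 3's domain is down to {yellow}, so cell 3 = yellow. Strike yellow from cell 1.
That leaves cell 6 = pink. Strike pink from cell 2.
cell 1 has just one choice, so cell 1 = orange. Strike orange from cell 4.
cell 4 must be black (only option left). Strike black from cell 2, cell 7.
So cell 2 = purple.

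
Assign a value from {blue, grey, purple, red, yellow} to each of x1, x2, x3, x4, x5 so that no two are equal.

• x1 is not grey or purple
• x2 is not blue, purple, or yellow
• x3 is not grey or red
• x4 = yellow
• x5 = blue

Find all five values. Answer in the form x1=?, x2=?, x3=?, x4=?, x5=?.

x4 must be yellow (only option left). Remove yellow from x1, x3.
That leaves x5 = blue. Remove blue from x1, x3.
x1 must be red (only option left). So x2 can't be red.
x2 must be grey (only option left).
That leaves x3 = purple.

x1=red, x2=grey, x3=purple, x4=yellow, x5=blue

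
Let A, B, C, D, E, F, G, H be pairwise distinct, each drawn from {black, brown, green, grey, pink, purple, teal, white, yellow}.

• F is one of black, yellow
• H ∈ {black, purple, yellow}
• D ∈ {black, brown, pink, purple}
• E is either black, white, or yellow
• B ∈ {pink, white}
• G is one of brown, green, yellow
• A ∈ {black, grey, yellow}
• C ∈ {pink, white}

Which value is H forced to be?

purple

The 8 variables draw from only 8 values {black, brown, green, grey, pink, purple, white, yellow}, so each is used; only G can be green, hence G = green.
The 7 still-open variables together cover exactly {black, brown, grey, pink, purple, white, yellow} — 7 values for 7 variables — and brown appears only in D's list, so D = brown.
Among the 6 still-open variables, grey fits only A (and all 6 values in {black, grey, pink, purple, white, yellow} must be used), so A = grey.
The 5 still-open variables draw from only 5 values {black, pink, purple, white, yellow}, so each is used; only H can be purple, hence H = purple.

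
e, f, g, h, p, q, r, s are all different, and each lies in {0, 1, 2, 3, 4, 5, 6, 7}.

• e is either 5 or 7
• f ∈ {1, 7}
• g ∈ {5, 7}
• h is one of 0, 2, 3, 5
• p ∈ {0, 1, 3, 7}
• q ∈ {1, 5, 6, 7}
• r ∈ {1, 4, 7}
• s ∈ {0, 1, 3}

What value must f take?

1

Among the 8 variables, 2 fits only h (and all 8 values in {0, 1, 2, 3, 4, 5, 6, 7} must be used), so h = 2.
Among the 7 still-open variables, 4 fits only r (and all 7 values in {0, 1, 3, 4, 5, 6, 7} must be used), so r = 4.
The 6 still-open variables draw from only 6 values {0, 1, 3, 5, 6, 7}, so each is used; only q can be 6, hence q = 6.
The 2 variables e and g are confined to {5, 7}, which locks those values in; drop them from f, p.
So f = 1.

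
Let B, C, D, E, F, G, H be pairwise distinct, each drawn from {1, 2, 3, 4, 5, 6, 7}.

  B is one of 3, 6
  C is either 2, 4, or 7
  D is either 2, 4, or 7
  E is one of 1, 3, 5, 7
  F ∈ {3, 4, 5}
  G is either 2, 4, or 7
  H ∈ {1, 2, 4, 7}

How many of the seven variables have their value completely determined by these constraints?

2

The 7 variables draw from only 7 values {1, 2, 3, 4, 5, 6, 7}, so each is used; only B can be 6, hence B = 6.
C, D, G between them cover only {2, 4, 7} — a naked triple. Remove those values from E, F, H.
H has just one choice, so H = 1. Eliminate 1 elsewhere: E.
Determined: B=6, H=1. The other variables each still have more than one consistent value. That makes 2.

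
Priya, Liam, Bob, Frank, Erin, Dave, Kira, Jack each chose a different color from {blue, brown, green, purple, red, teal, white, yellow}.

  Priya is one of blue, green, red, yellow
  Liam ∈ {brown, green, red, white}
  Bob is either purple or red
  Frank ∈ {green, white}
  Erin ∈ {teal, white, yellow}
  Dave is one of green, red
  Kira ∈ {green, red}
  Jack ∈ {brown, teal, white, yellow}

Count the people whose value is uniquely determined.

4

The 8 variables together cover exactly {blue, brown, green, purple, red, teal, white, yellow} — 8 values for 8 variables — and blue appears only in Priya's list, so Priya = blue.
The 7 still-open variables together cover exactly {brown, green, purple, red, teal, white, yellow} — 7 values for 7 variables — and purple appears only in Bob's list, so Bob = purple.
The 2 variables Dave and Kira are confined to {green, red}, which locks those values in; drop them from Liam, Frank.
Frank has just one choice, so Frank = white. Eliminate white elsewhere: Liam, Erin, Jack.
Liam must be brown (only option left). Strike brown from Jack.
Determined: Priya=blue, Liam=brown, Bob=purple, Frank=white. The other people each still have more than one consistent value. That makes 4.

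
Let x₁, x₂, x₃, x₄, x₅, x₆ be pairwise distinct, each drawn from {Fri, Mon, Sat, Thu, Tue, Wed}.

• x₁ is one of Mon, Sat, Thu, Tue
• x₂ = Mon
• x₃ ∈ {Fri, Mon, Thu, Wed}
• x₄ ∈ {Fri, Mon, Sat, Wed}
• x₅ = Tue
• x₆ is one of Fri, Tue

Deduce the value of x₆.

Fri

x₂ must be Mon (only option left). So x₁, x₃, x₄ can't be Mon.
x₅ must be Tue (only option left). Strike Tue from x₁, x₆.
So x₆ = Fri.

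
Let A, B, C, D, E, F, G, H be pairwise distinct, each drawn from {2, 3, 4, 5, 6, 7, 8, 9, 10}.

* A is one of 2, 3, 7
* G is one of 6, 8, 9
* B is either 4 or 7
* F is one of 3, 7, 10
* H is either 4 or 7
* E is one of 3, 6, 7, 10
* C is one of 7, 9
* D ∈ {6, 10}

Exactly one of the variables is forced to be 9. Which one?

C

The 8 variables draw from only 8 values {2, 3, 4, 6, 7, 8, 9, 10}, so each is used; only A can be 2, hence A = 2.
The 7 still-open variables together cover exactly {3, 4, 6, 7, 8, 9, 10} — 7 values for 7 variables — and 8 appears only in G's list, so G = 8.
The 6 still-open variables together cover exactly {3, 4, 6, 7, 9, 10} — 6 values for 6 variables — and 9 appears only in C's list, so C = 9.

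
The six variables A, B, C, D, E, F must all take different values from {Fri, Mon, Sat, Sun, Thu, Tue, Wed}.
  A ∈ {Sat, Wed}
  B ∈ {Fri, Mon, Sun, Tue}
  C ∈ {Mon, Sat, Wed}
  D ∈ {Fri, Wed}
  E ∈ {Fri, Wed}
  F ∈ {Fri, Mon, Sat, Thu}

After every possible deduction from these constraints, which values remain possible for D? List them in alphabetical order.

Fri, Wed

D and E between them cover only {Fri, Wed} — a naked pair. Remove those values from A, B, C, F.
A has just one choice, so A = Sat. Remove Sat from C, F.
C's domain is down to {Mon}, so C = Mon. Remove Mon from B, F.
F's domain is down to {Thu}, so F = Thu.
No further eliminations apply; D can still be any of Fri, Wed.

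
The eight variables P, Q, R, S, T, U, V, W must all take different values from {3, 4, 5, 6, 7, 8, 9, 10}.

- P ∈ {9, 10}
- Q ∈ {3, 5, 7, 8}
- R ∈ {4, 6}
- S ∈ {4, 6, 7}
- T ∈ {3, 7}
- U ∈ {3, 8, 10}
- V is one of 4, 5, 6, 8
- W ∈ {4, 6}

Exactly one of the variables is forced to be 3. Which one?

T

The 8 variables together cover exactly {3, 4, 5, 6, 7, 8, 9, 10} — 8 values for 8 variables — and 9 appears only in P's list, so P = 9.
Among the 7 still-open variables, 10 fits only U (and all 7 values in {3, 4, 5, 6, 7, 8, 10} must be used), so U = 10.
R and W share exactly the 2 values {4, 6}; by pigeonhole those values go to them, so strike 4, 6 from S, V.
That leaves S = 7. So Q, T can't be 7.
So 3 goes to T.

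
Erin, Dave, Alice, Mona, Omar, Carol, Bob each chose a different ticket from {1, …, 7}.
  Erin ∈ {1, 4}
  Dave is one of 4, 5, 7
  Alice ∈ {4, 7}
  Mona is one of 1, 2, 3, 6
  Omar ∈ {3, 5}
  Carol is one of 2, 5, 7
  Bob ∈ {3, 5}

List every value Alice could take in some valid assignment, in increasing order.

The 7 variables draw from only 7 values {1, 2, 3, 4, 5, 6, 7}, so each is used; only Mona can be 6, hence Mona = 6.
The 6 still-open variables draw from only 6 values {1, 2, 3, 4, 5, 7}, so each is used; only Erin can be 1, hence Erin = 1.
The 5 still-open variables together cover exactly {2, 3, 4, 5, 7} — 5 values for 5 variables — and 2 appears only in Carol's list, so Carol = 2.
Omar and Bob between them cover only {3, 5} — a naked pair. Remove those values from Dave.
No further eliminations apply; Alice can still be any of 4, 7.

4, 7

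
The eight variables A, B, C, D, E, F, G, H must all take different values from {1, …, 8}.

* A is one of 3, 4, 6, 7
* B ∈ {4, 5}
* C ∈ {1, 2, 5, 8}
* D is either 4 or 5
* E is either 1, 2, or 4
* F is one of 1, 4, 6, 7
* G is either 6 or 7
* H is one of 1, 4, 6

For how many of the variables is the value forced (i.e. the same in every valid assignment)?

Among the 8 variables, 3 fits only A (and all 8 values in {1, 2, 3, 4, 5, 6, 7, 8} must be used), so A = 3.
The 7 still-open variables draw from only 7 values {1, 2, 4, 5, 6, 7, 8}, so each is used; only C can be 8, hence C = 8.
The 6 still-open variables together cover exactly {1, 2, 4, 5, 6, 7} — 6 values for 6 variables — and 2 appears only in E's list, so E = 2.
The 2 variables B and D are confined to {4, 5}, which locks those values in; drop them from F, H.
Determined: A=3, C=8, E=2. The other variables each still have more than one consistent value. That makes 3.

3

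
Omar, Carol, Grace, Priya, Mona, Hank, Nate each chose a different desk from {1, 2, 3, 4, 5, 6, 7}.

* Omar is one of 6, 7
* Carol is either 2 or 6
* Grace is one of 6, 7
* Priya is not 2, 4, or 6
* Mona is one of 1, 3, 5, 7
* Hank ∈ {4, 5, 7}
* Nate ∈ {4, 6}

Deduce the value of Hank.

Among the 7 variables, 2 fits only Carol (and all 7 values in {1, 2, 3, 4, 5, 6, 7} must be used), so Carol = 2.
Omar and Grace between them cover only {6, 7} — a naked pair. Remove those values from Priya, Mona, Hank, Nate.
That leaves Nate = 4. Eliminate 4 elsewhere: Hank.
So Hank = 5.

5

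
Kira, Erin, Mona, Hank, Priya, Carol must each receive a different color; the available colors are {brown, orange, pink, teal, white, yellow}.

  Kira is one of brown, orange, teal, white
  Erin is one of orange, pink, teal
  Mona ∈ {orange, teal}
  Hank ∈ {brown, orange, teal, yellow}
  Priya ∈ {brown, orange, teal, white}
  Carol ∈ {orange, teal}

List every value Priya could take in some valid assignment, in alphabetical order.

brown, white

Among the 6 variables, pink fits only Erin (and all 6 values in {brown, orange, pink, teal, white, yellow} must be used), so Erin = pink.
Among the 5 still-open variables, yellow fits only Hank (and all 5 values in {brown, orange, teal, white, yellow} must be used), so Hank = yellow.
Mona and Carol share exactly the 2 values {orange, teal}; by pigeonhole those values go to them, so strike orange, teal from Kira, Priya.
No further eliminations apply; Priya can still be any of brown, white.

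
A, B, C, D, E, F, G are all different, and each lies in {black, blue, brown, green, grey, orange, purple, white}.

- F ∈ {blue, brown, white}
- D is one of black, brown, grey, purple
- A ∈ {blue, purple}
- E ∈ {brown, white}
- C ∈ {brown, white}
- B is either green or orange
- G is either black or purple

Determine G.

The 2 variables C and E are confined to {brown, white}, which locks those values in; drop them from D, F.
F's domain is down to {blue}, so F = blue. Strike blue from A.
That leaves A = purple. Remove purple from D, G.
So G = black.

black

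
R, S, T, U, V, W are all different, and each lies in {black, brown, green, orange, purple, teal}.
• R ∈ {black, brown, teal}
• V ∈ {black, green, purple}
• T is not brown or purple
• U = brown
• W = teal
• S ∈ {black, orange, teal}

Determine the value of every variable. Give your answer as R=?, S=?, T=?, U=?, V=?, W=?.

R=black, S=orange, T=green, U=brown, V=purple, W=teal

U must be brown (only option left). Strike brown from R.
W must be teal (only option left). Strike teal from R, S, T.
R's domain is down to {black}, so R = black. Strike black from S, T, V.
That leaves S = orange. So T can't be orange.
That leaves T = green. So V can't be green.
V must be purple (only option left).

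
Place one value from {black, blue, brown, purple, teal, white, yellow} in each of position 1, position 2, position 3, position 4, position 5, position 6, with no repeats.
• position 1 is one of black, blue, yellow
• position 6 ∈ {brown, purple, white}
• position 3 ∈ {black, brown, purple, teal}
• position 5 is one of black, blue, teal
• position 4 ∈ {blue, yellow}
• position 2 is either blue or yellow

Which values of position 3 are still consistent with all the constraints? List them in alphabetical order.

brown, purple

The 2 variables position 2 and position 4 are confined to {blue, yellow}, which locks those values in; drop them from position 1, position 5.
position 1 has just one choice, so position 1 = black. Remove black from position 3, position 5.
position 5 has just one choice, so position 5 = teal. So position 3 can't be teal.
No further eliminations apply; position 3 can still be any of brown, purple.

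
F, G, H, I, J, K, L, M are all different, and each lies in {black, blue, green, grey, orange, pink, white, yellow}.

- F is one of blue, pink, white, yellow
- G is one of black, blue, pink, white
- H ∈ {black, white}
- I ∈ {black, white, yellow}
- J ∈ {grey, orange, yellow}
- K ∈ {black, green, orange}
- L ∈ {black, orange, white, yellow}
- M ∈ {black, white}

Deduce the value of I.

yellow

The 8 variables draw from only 8 values {black, blue, green, grey, orange, pink, white, yellow}, so each is used; only K can be green, hence K = green.
The 7 still-open variables draw from only 7 values {black, blue, grey, orange, pink, white, yellow}, so each is used; only J can be grey, hence J = grey.
Among the 6 still-open variables, orange fits only L (and all 6 values in {black, blue, orange, pink, white, yellow} must be used), so L = orange.
H and M share exactly the 2 values {black, white}; by pigeonhole those values go to them, so strike black, white from F, G, I.
So I = yellow.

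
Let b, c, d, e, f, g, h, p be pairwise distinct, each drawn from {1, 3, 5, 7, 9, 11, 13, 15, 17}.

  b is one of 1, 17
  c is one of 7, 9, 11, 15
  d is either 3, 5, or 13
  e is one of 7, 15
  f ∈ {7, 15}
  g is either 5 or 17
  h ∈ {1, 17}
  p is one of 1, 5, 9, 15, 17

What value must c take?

b and h share exactly the 2 values {1, 17}; by pigeonhole those values go to them, so strike 1, 17 from g, p.
g has just one choice, so g = 5. Strike 5 from d, p.
e and f share exactly the 2 values {7, 15}; by pigeonhole those values go to them, so strike 7, 15 from c, p.
That leaves p = 9. Strike 9 from c.
So c = 11.

11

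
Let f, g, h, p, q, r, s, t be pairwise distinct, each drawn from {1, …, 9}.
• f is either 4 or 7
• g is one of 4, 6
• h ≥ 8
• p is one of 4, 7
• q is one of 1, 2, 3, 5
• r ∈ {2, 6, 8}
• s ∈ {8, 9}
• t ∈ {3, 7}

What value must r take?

f and p between them cover only {4, 7} — a naked pair. Remove those values from g, t.
g's domain is down to {6}, so g = 6. Remove 6 from r.
t's domain is down to {3}, so t = 3. Remove 3 from q.
h and s share exactly the 2 values {8, 9}; by pigeonhole those values go to them, so strike 8, 9 from r.
So r = 2.

2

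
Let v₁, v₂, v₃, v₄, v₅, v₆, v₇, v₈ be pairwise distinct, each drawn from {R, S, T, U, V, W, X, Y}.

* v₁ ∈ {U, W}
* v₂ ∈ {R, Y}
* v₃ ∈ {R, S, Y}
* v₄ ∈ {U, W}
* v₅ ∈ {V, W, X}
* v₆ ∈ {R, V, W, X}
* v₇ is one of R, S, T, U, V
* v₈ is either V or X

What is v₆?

R

The 8 variables together cover exactly {R, S, T, U, V, W, X, Y} — 8 values for 8 variables — and T appears only in v₇'s list, so v₇ = T.
The 7 still-open variables draw from only 7 values {R, S, U, V, W, X, Y}, so each is used; only v₃ can be S, hence v₃ = S.
The 6 still-open variables together cover exactly {R, U, V, W, X, Y} — 6 values for 6 variables — and Y appears only in v₂'s list, so v₂ = Y.
The 5 still-open variables together cover exactly {R, U, V, W, X} — 5 values for 5 variables — and R appears only in v₆'s list, so v₆ = R.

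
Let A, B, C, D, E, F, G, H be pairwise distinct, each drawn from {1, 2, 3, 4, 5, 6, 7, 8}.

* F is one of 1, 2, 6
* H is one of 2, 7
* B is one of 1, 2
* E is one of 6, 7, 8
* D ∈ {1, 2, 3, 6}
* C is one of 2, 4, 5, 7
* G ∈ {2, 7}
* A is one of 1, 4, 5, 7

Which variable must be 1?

The 8 variables draw from only 8 values {1, 2, 3, 4, 5, 6, 7, 8}, so each is used; only D can be 3, hence D = 3.
The 7 still-open variables draw from only 7 values {1, 2, 4, 5, 6, 7, 8}, so each is used; only E can be 8, hence E = 8.
The 6 still-open variables draw from only 6 values {1, 2, 4, 5, 6, 7}, so each is used; only F can be 6, hence F = 6.
G and H between them cover only {2, 7} — a naked pair. Remove those values from A, B, C.
So 1 goes to B.

B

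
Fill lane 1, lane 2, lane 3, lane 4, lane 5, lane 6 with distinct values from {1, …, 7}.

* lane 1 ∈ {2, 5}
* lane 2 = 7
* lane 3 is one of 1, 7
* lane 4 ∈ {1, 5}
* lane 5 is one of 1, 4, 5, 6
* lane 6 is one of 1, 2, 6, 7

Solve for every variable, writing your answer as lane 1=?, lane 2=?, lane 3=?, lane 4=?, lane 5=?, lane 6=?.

lane 1=2, lane 2=7, lane 3=1, lane 4=5, lane 5=4, lane 6=6

lane 2 must be 7 (only option left). Eliminate 7 elsewhere: lane 3, lane 6.
lane 3 must be 1 (only option left). Strike 1 from lane 4, lane 5, lane 6.
lane 4 has just one choice, so lane 4 = 5. So lane 1, lane 5 can't be 5.
lane 1's domain is down to {2}, so lane 1 = 2. Strike 2 from lane 6.
That leaves lane 6 = 6. Eliminate 6 elsewhere: lane 5.
That leaves lane 5 = 4.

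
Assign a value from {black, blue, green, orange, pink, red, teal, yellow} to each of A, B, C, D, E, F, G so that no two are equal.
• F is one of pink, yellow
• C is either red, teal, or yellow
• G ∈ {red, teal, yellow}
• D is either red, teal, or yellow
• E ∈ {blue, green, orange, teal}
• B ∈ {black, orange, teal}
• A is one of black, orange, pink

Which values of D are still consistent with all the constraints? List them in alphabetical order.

red, teal, yellow

The 3 variables C, D, G are confined to {red, teal, yellow}, which locks those values in; drop them from B, E, F.
F's domain is down to {pink}, so F = pink. So A can't be pink.
The 2 variables A and B are confined to {black, orange}, which locks those values in; drop them from E.
No further eliminations apply; D can still be any of red, teal, yellow.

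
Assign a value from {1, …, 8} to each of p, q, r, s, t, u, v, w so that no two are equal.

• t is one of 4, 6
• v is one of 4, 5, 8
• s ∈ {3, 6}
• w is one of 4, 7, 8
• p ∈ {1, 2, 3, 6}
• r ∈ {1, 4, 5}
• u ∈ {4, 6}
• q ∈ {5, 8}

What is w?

The 8 variables draw from only 8 values {1, 2, 3, 4, 5, 6, 7, 8}, so each is used; only p can be 2, hence p = 2.
Among the 7 still-open variables, 1 fits only r (and all 7 values in {1, 3, 4, 5, 6, 7, 8} must be used), so r = 1.
Among the 6 still-open variables, 3 fits only s (and all 6 values in {3, 4, 5, 6, 7, 8} must be used), so s = 3.
The 5 still-open variables draw from only 5 values {4, 5, 6, 7, 8}, so each is used; only w can be 7, hence w = 7.

7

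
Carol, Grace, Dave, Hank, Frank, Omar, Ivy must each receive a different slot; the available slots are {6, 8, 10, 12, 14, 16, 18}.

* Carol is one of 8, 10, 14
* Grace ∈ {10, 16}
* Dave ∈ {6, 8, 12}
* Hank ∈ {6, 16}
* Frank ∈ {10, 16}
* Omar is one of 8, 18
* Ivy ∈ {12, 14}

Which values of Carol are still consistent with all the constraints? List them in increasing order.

8, 14

The 7 variables together cover exactly {6, 8, 10, 12, 14, 16, 18} — 7 values for 7 variables — and 18 appears only in Omar's list, so Omar = 18.
Grace and Frank share exactly the 2 values {10, 16}; by pigeonhole those values go to them, so strike 10, 16 from Carol, Hank.
Hank's domain is down to {6}, so Hank = 6. Eliminate 6 elsewhere: Dave.
No further eliminations apply; Carol can still be any of 8, 14.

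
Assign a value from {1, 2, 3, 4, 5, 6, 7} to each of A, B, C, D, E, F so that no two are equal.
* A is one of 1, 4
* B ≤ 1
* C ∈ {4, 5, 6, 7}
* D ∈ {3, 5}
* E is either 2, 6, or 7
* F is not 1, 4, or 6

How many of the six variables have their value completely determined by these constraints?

B has just one choice, so B = 1. Strike 1 from A.
A has just one choice, so A = 4. So C can't be 4.
Determined: A=4, B=1. The other variables each still have more than one consistent value. That makes 2.

2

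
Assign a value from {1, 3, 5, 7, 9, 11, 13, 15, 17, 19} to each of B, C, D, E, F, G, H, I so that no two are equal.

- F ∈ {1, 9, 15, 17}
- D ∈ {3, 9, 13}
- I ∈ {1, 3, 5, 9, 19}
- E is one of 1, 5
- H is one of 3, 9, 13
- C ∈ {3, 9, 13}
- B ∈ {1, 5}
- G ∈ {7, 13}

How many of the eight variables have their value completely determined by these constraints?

2

B and E share exactly the 2 values {1, 5}; by pigeonhole those values go to them, so strike 1, 5 from F, I.
C, D, H between them cover only {3, 9, 13} — a naked triple. Remove those values from F, G, I.
That leaves G = 7.
I's domain is down to {19}, so I = 19.
Determined: G=7, I=19. The other variables each still have more than one consistent value. That makes 2.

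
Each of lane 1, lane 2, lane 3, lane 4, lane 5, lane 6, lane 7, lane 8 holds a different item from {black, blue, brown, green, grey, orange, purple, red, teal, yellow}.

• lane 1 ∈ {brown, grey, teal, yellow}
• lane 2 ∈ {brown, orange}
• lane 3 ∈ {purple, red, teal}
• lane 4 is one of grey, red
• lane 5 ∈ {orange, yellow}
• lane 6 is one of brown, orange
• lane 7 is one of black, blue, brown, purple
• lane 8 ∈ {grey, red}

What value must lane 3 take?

purple

The 2 variables lane 2 and lane 6 are confined to {brown, orange}, which locks those values in; drop them from lane 1, lane 5, lane 7.
That leaves lane 5 = yellow. Eliminate yellow elsewhere: lane 1.
lane 4 and lane 8 between them cover only {grey, red} — a naked pair. Remove those values from lane 1, lane 3.
That leaves lane 1 = teal. Remove teal from lane 3.
So lane 3 = purple.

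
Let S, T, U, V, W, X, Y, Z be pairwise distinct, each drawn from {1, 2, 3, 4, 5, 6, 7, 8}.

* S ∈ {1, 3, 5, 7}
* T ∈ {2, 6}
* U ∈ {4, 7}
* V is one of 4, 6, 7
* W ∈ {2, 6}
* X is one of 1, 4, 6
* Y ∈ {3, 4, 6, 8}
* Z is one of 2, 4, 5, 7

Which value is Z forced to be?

5

Among the 8 variables, 8 fits only Y (and all 8 values in {1, 2, 3, 4, 5, 6, 7, 8} must be used), so Y = 8.
The 7 still-open variables draw from only 7 values {1, 2, 3, 4, 5, 6, 7}, so each is used; only S can be 3, hence S = 3.
The 6 still-open variables draw from only 6 values {1, 2, 4, 5, 6, 7}, so each is used; only X can be 1, hence X = 1.
The 5 still-open variables draw from only 5 values {2, 4, 5, 6, 7}, so each is used; only Z can be 5, hence Z = 5.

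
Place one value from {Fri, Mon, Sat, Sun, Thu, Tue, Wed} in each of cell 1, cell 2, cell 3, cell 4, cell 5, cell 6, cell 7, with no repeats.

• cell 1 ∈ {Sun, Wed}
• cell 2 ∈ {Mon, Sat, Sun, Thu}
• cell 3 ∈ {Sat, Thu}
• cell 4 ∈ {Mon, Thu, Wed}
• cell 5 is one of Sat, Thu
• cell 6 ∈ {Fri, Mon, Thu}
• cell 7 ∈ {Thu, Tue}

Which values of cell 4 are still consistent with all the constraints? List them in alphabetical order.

The 7 variables draw from only 7 values {Fri, Mon, Sat, Sun, Thu, Tue, Wed}, so each is used; only cell 6 can be Fri, hence cell 6 = Fri.
The 6 still-open variables together cover exactly {Mon, Sat, Sun, Thu, Tue, Wed} — 6 values for 6 variables — and Tue appears only in cell 7's list, so cell 7 = Tue.
cell 3 and cell 5 between them cover only {Sat, Thu} — a naked pair. Remove those values from cell 2, cell 4.
No further eliminations apply; cell 4 can still be any of Mon, Wed.

Mon, Wed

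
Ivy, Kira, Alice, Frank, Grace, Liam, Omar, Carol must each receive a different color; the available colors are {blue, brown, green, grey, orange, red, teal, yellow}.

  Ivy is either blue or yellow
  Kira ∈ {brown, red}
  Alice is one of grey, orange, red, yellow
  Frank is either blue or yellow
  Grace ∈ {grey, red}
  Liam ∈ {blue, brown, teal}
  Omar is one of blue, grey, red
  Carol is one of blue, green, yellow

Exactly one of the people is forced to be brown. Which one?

Kira

The 8 variables together cover exactly {blue, brown, green, grey, orange, red, teal, yellow} — 8 values for 8 variables — and green appears only in Carol's list, so Carol = green.
Among the 7 still-open variables, orange fits only Alice (and all 7 values in {blue, brown, grey, orange, red, teal, yellow} must be used), so Alice = orange.
The 6 still-open variables draw from only 6 values {blue, brown, grey, red, teal, yellow}, so each is used; only Liam can be teal, hence Liam = teal.
Among the 5 still-open variables, brown fits only Kira (and all 5 values in {blue, brown, grey, red, yellow} must be used), so Kira = brown.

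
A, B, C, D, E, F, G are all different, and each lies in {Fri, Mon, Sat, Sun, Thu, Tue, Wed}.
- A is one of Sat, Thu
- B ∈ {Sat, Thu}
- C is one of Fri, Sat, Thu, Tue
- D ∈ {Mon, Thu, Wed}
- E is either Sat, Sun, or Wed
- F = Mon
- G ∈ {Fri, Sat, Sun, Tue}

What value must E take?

Sun

F's domain is down to {Mon}, so F = Mon. Strike Mon from D.
A and B share exactly the 2 values {Sat, Thu}; by pigeonhole those values go to them, so strike Sat, Thu from C, D, E, G.
D must be Wed (only option left). Strike Wed from E.
So E = Sun.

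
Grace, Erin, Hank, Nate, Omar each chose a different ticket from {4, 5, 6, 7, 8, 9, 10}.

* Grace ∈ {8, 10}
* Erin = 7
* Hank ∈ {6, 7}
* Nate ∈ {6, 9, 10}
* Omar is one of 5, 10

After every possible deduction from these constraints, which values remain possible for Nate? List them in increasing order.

9, 10

Erin's domain is down to {7}, so Erin = 7. Strike 7 from Hank.
That leaves Hank = 6. Remove 6 from Nate.
No further eliminations apply; Nate can still be any of 9, 10.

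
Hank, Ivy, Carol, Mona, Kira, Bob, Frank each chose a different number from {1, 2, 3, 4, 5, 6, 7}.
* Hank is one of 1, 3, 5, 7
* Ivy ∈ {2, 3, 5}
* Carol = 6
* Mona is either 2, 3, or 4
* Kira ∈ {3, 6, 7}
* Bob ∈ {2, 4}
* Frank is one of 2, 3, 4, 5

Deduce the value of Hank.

1

Carol has just one choice, so Carol = 6. Strike 6 from Kira.
The 6 still-open variables together cover exactly {1, 2, 3, 4, 5, 7} — 6 values for 6 variables — and 1 appears only in Hank's list, so Hank = 1.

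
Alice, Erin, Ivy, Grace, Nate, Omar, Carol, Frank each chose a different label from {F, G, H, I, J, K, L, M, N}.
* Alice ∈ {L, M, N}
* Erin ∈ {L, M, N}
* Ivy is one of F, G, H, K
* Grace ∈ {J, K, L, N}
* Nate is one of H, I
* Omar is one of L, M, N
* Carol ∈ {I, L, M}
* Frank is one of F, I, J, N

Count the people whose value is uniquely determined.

2

The 3 variables Alice, Erin, Omar are confined to {L, M, N}, which locks those values in; drop them from Grace, Carol, Frank.
That leaves Carol = I. Strike I from Nate, Frank.
Nate has just one choice, so Nate = H. Remove H from Ivy.
Determined: Nate=H, Carol=I. The other people each still have more than one consistent value. That makes 2.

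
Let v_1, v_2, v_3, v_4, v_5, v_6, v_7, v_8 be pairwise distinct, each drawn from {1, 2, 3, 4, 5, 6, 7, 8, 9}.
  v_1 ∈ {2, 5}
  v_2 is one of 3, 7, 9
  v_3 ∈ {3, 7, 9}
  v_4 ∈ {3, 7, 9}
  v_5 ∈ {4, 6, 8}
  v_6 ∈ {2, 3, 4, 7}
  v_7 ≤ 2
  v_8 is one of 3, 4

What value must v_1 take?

5

v_2, v_3, v_4 between them cover only {3, 7, 9} — a naked triple. Remove those values from v_6, v_8.
v_8's domain is down to {4}, so v_8 = 4. Strike 4 from v_5, v_6.
That leaves v_6 = 2. Eliminate 2 elsewhere: v_1, v_7.
So v_1 = 5.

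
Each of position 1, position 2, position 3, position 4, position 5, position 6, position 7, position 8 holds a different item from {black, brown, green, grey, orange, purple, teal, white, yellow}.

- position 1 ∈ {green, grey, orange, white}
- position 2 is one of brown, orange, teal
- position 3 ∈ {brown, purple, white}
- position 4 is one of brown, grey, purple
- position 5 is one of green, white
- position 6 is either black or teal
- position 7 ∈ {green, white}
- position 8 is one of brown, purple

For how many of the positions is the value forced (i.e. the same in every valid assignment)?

The 8 variables draw from only 8 values {black, brown, green, grey, orange, purple, teal, white}, so each is used; only position 6 can be black, hence position 6 = black.
The 7 still-open variables draw from only 7 values {brown, green, grey, orange, purple, teal, white}, so each is used; only position 2 can be teal, hence position 2 = teal.
The 6 still-open variables draw from only 6 values {brown, green, grey, orange, purple, white}, so each is used; only position 1 can be orange, hence position 1 = orange.
The 5 still-open variables together cover exactly {brown, green, grey, purple, white} — 5 values for 5 variables — and grey appears only in position 4's list, so position 4 = grey.
position 5 and position 7 share exactly the 2 values {green, white}; by pigeonhole those values go to them, so strike green, white from position 3.
Determined: position 1=orange, position 2=teal, position 4=grey, position 6=black. The other positions each still have more than one consistent value. That makes 4.

4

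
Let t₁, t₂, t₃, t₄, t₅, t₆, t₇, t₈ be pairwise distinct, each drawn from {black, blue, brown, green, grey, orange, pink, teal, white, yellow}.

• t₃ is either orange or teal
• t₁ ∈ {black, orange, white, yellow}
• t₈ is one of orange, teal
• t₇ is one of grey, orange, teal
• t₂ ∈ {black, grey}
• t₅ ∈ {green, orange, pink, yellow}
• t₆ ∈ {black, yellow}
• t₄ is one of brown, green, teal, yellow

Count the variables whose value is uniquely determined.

The 2 variables t₃ and t₈ are confined to {orange, teal}, which locks those values in; drop them from t₁, t₄, t₅, t₇.
t₇ has just one choice, so t₇ = grey. Remove grey from t₂.
t₂ must be black (only option left). So t₁, t₆ can't be black.
t₆ has just one choice, so t₆ = yellow. Eliminate yellow elsewhere: t₁, t₄, t₅.
t₁ has just one choice, so t₁ = white.
Determined: t₁=white, t₂=black, t₆=yellow, t₇=grey. The other variables each still have more than one consistent value. That makes 4.

4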